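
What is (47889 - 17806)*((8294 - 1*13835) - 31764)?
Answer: -1122246315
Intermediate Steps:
(47889 - 17806)*((8294 - 1*13835) - 31764) = 30083*((8294 - 13835) - 31764) = 30083*(-5541 - 31764) = 30083*(-37305) = -1122246315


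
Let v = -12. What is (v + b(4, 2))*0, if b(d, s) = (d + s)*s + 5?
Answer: 0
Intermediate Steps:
b(d, s) = 5 + s*(d + s) (b(d, s) = s*(d + s) + 5 = 5 + s*(d + s))
(v + b(4, 2))*0 = (-12 + (5 + 2² + 4*2))*0 = (-12 + (5 + 4 + 8))*0 = (-12 + 17)*0 = 5*0 = 0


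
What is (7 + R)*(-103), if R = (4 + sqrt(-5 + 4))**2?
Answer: -2266 - 824*I ≈ -2266.0 - 824.0*I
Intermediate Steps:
R = (4 + I)**2 (R = (4 + sqrt(-1))**2 = (4 + I)**2 ≈ 15.0 + 8.0*I)
(7 + R)*(-103) = (7 + (4 + I)**2)*(-103) = -721 - 103*(4 + I)**2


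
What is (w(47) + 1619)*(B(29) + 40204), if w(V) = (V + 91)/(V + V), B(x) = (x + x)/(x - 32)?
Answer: 9181633748/141 ≈ 6.5118e+7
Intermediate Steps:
B(x) = 2*x/(-32 + x) (B(x) = (2*x)/(-32 + x) = 2*x/(-32 + x))
w(V) = (91 + V)/(2*V) (w(V) = (91 + V)/((2*V)) = (91 + V)*(1/(2*V)) = (91 + V)/(2*V))
(w(47) + 1619)*(B(29) + 40204) = ((1/2)*(91 + 47)/47 + 1619)*(2*29/(-32 + 29) + 40204) = ((1/2)*(1/47)*138 + 1619)*(2*29/(-3) + 40204) = (69/47 + 1619)*(2*29*(-1/3) + 40204) = 76162*(-58/3 + 40204)/47 = (76162/47)*(120554/3) = 9181633748/141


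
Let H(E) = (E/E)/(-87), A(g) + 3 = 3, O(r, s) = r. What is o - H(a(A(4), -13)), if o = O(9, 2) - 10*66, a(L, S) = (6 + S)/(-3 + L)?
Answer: -56636/87 ≈ -650.99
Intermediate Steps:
A(g) = 0 (A(g) = -3 + 3 = 0)
a(L, S) = (6 + S)/(-3 + L)
H(E) = -1/87 (H(E) = 1*(-1/87) = -1/87)
o = -651 (o = 9 - 10*66 = 9 - 660 = -651)
o - H(a(A(4), -13)) = -651 - 1*(-1/87) = -651 + 1/87 = -56636/87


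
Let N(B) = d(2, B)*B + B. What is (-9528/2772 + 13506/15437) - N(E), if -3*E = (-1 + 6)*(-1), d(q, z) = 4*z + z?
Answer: -193822136/10697841 ≈ -18.118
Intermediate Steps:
d(q, z) = 5*z
E = 5/3 (E = -(-1 + 6)*(-1)/3 = -5*(-1)/3 = -1/3*(-5) = 5/3 ≈ 1.6667)
N(B) = B + 5*B**2 (N(B) = (5*B)*B + B = 5*B**2 + B = B + 5*B**2)
(-9528/2772 + 13506/15437) - N(E) = (-9528/2772 + 13506/15437) - 5*(1 + 5*(5/3))/3 = (-9528*1/2772 + 13506*(1/15437)) - 5*(1 + 25/3)/3 = (-794/231 + 13506/15437) - 5*28/(3*3) = -9137092/3565947 - 1*140/9 = -9137092/3565947 - 140/9 = -193822136/10697841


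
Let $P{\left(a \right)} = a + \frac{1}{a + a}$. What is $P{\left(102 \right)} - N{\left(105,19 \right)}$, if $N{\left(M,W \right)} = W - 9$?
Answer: $\frac{18769}{204} \approx 92.005$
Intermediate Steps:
$N{\left(M,W \right)} = -9 + W$ ($N{\left(M,W \right)} = W - 9 = -9 + W$)
$P{\left(a \right)} = a + \frac{1}{2 a}$
$P{\left(102 \right)} - N{\left(105,19 \right)} = \left(102 + \frac{1}{2 \cdot 102}\right) - \left(-9 + 19\right) = \left(102 + \frac{1}{2} \cdot \frac{1}{102}\right) - 10 = \left(102 + \frac{1}{204}\right) - 10 = \frac{20809}{204} - 10 = \frac{18769}{204}$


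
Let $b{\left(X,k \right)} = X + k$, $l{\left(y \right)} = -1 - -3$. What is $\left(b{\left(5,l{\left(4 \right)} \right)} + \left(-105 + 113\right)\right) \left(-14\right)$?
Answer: $-210$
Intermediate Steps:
$l{\left(y \right)} = 2$ ($l{\left(y \right)} = -1 + 3 = 2$)
$\left(b{\left(5,l{\left(4 \right)} \right)} + \left(-105 + 113\right)\right) \left(-14\right) = \left(\left(5 + 2\right) + \left(-105 + 113\right)\right) \left(-14\right) = \left(7 + 8\right) \left(-14\right) = 15 \left(-14\right) = -210$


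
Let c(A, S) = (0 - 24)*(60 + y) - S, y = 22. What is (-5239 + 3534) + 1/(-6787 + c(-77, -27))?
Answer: -14881241/8728 ≈ -1705.0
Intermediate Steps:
c(A, S) = -1968 - S (c(A, S) = (0 - 24)*(60 + 22) - S = -24*82 - S = -1968 - S)
(-5239 + 3534) + 1/(-6787 + c(-77, -27)) = (-5239 + 3534) + 1/(-6787 + (-1968 - 1*(-27))) = -1705 + 1/(-6787 + (-1968 + 27)) = -1705 + 1/(-6787 - 1941) = -1705 + 1/(-8728) = -1705 - 1/8728 = -14881241/8728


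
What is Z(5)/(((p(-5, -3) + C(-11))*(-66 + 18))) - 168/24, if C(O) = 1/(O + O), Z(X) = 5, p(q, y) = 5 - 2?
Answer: -2195/312 ≈ -7.0353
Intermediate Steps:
p(q, y) = 3
C(O) = 1/(2*O)
Z(5)/(((p(-5, -3) + C(-11))*(-66 + 18))) - 168/24 = 5/(((3 + (½)/(-11))*(-66 + 18))) - 168/24 = 5/(((3 + (½)*(-1/11))*(-48))) - 168*1/24 = 5/(((3 - 1/22)*(-48))) - 7 = 5/(((65/22)*(-48))) - 7 = 5/(-1560/11) - 7 = 5*(-11/1560) - 7 = -11/312 - 7 = -2195/312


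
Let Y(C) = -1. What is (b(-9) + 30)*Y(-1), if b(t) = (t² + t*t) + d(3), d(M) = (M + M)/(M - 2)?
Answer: -198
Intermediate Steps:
d(M) = 2*M/(-2 + M) (d(M) = (2*M)/(-2 + M) = 2*M/(-2 + M))
b(t) = 6 + 2*t² (b(t) = (t² + t*t) + 2*3/(-2 + 3) = (t² + t²) + 2*3/1 = 2*t² + 2*3*1 = 2*t² + 6 = 6 + 2*t²)
(b(-9) + 30)*Y(-1) = ((6 + 2*(-9)²) + 30)*(-1) = ((6 + 2*81) + 30)*(-1) = ((6 + 162) + 30)*(-1) = (168 + 30)*(-1) = 198*(-1) = -198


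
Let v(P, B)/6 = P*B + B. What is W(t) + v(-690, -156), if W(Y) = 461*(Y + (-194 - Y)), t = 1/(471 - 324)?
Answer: 555470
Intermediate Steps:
v(P, B) = 6*B + 6*B*P (v(P, B) = 6*(P*B + B) = 6*(B*P + B) = 6*(B + B*P) = 6*B + 6*B*P)
t = 1/147 ≈ 0.0068027
W(Y) = -89434 (W(Y) = 461*(-194) = -89434)
W(t) + v(-690, -156) = -89434 + 6*(-156)*(1 - 690) = -89434 + 6*(-156)*(-689) = -89434 + 644904 = 555470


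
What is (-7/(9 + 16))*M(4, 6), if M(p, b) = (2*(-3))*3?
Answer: 126/25 ≈ 5.0400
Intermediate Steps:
M(p, b) = -18 (M(p, b) = -6*3 = -18)
(-7/(9 + 16))*M(4, 6) = (-7/(9 + 16))*(-18) = (-7/25)*(-18) = ((1/25)*(-7))*(-18) = -7/25*(-18) = 126/25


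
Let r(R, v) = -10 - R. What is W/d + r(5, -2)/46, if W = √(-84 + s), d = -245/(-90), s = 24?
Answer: -15/46 + 36*I*√15/49 ≈ -0.32609 + 2.8455*I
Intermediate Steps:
d = 49/18 (d = -245*(-1/90) = 49/18 ≈ 2.7222)
W = 2*I*√15 (W = √(-84 + 24) = √(-60) = 2*I*√15 ≈ 7.746*I)
W/d + r(5, -2)/46 = (2*I*√15)/(49/18) + (-10 - 1*5)/46 = (2*I*√15)*(18/49) + (-10 - 5)*(1/46) = 36*I*√15/49 - 15*1/46 = 36*I*√15/49 - 15/46 = -15/46 + 36*I*√15/49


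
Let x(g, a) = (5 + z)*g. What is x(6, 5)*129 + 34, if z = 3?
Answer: 6226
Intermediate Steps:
x(g, a) = 8*g (x(g, a) = (5 + 3)*g = 8*g)
x(6, 5)*129 + 34 = (8*6)*129 + 34 = 48*129 + 34 = 6192 + 34 = 6226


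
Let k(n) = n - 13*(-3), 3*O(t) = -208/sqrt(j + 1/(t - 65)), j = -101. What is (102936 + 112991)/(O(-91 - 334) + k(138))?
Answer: 1309500303777/1075056247 - 652963248*I*sqrt(6110)/1075056247 ≈ 1218.1 - 47.476*I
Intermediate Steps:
O(t) = -208/(3*sqrt(-101 + 1/(-65 + t))) (O(t) = (-208/sqrt(-101 + 1/(t - 65)))/3 = (-208/sqrt(-101 + 1/(-65 + t)))/3 = -208/(3*sqrt(-101 + 1/(-65 + t))))
k(n) = 39 + n (k(n) = n + 39 = 39 + n)
(102936 + 112991)/(O(-91 - 334) + k(138)) = (102936 + 112991)/(-208*(-I/(sqrt(-1/(-65 + (-91 - 334)))*sqrt(6566 - 101*(-91 - 334))))/3 + (39 + 138)) = 215927/(-208*(-I*sqrt(611)/(5499*sqrt(-1/(-65 - 425))))/3 + 177) = 215927/(-208*(-I*sqrt(611)/(5499*sqrt(-1/(-490))))/3 + 177) = 215927/(-208*(-7*I*sqrt(6110)/5499)/3 + 177) = 215927/(-(-112)*I*sqrt(6110)/1269 + 177) = 215927/(112*I*sqrt(6110)/1269 + 177) = 215927/(177 + 112*I*sqrt(6110)/1269)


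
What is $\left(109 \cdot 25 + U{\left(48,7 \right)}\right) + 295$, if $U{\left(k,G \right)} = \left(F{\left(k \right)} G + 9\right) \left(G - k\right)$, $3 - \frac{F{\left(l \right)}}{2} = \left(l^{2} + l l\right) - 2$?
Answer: $2644773$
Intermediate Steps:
$F{\left(l \right)} = 10 - 4 l^{2}$ ($F{\left(l \right)} = 6 - 2 \left(\left(l^{2} + l l\right) - 2\right) = 6 - 2 \left(\left(l^{2} + l^{2}\right) - 2\right) = 6 - 2 \left(2 l^{2} - 2\right) = 6 - 2 \left(-2 + 2 l^{2}\right) = 6 - \left(-4 + 4 l^{2}\right) = 10 - 4 l^{2}$)
$U{\left(k,G \right)} = \left(9 + G \left(10 - 4 k^{2}\right)\right) \left(G - k\right)$ ($U{\left(k,G \right)} = \left(\left(10 - 4 k^{2}\right) G + 9\right) \left(G - k\right) = \left(G \left(10 - 4 k^{2}\right) + 9\right) \left(G - k\right) = \left(9 + G \left(10 - 4 k^{2}\right)\right) \left(G - k\right)$)
$\left(109 \cdot 25 + U{\left(48,7 \right)}\right) + 295 = \left(109 \cdot 25 + \left(\left(-9\right) 48 + 9 \cdot 7 + 7^{2} \left(10 - 4 \cdot 48^{2}\right) + 2 \cdot 7 \cdot 48 \left(-5 + 2 \cdot 48^{2}\right)\right)\right) + 295 = \left(2725 + \left(-432 + 63 + 49 \left(10 - 9216\right) + 2 \cdot 7 \cdot 48 \left(-5 + 2 \cdot 2304\right)\right)\right) + 295 = \left(2725 + \left(-432 + 63 + 49 \left(10 - 9216\right) + 2 \cdot 7 \cdot 48 \left(-5 + 4608\right)\right)\right) + 295 = \left(2725 + \left(-432 + 63 + 49 \left(-9206\right) + 2 \cdot 7 \cdot 48 \cdot 4603\right)\right) + 295 = \left(2725 + \left(-432 + 63 - 451094 + 3093216\right)\right) + 295 = \left(2725 + 2641753\right) + 295 = 2644478 + 295 = 2644773$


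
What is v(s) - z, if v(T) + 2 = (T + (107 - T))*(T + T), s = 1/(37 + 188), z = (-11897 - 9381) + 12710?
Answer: 1927564/225 ≈ 8567.0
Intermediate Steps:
z = -8568 (z = -21278 + 12710 = -8568)
s = 1/225 ≈ 0.0044444
v(T) = -2 + 214*T (v(T) = -2 + (T + (107 - T))*(T + T) = -2 + 107*(2*T) = -2 + 214*T)
v(s) - z = (-2 + 214*(1/225)) - 1*(-8568) = (-2 + 214/225) + 8568 = -236/225 + 8568 = 1927564/225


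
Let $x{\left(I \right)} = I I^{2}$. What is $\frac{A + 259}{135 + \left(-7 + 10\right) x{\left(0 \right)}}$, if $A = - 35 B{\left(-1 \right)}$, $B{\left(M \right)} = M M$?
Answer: $\frac{224}{135} \approx 1.6593$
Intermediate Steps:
$B{\left(M \right)} = M^{2}$
$A = -35$ ($A = - 35 \left(-1\right)^{2} = \left(-35\right) 1 = -35$)
$x{\left(I \right)} = I^{3}$
$\frac{A + 259}{135 + \left(-7 + 10\right) x{\left(0 \right)}} = \frac{-35 + 259}{135 + \left(-7 + 10\right) 0^{3}} = \frac{224}{135 + 3 \cdot 0} = \frac{224}{135 + 0} = \frac{224}{135}$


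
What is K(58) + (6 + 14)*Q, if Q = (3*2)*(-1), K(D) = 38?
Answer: -82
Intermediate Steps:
Q = -6 (Q = 6*(-1) = -6)
K(58) + (6 + 14)*Q = 38 + (6 + 14)*(-6) = 38 + 20*(-6) = 38 - 120 = -82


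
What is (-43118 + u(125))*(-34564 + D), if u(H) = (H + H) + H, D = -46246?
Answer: 3454061830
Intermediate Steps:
u(H) = 3*H (u(H) = 2*H + H = 3*H)
(-43118 + u(125))*(-34564 + D) = (-43118 + 3*125)*(-34564 - 46246) = (-43118 + 375)*(-80810) = -42743*(-80810) = 3454061830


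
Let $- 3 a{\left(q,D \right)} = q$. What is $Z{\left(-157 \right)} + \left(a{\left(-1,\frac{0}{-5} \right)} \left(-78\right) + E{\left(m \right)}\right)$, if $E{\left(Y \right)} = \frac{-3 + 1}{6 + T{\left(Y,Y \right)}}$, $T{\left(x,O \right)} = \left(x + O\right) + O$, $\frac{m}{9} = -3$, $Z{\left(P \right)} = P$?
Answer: $- \frac{13723}{75} \approx -182.97$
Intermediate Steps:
$m = -27$ ($m = 9 \left(-3\right) = -27$)
$a{\left(q,D \right)} = - \frac{q}{3}$
$T{\left(x,O \right)} = x + 2 O$ ($T{\left(x,O \right)} = \left(O + x\right) + O = x + 2 O$)
$E{\left(Y \right)} = - \frac{2}{6 + 3 Y}$ ($E{\left(Y \right)} = \frac{-3 + 1}{6 + \left(Y + 2 Y\right)} = - \frac{2}{6 + 3 Y}$)
$Z{\left(-157 \right)} + \left(a{\left(-1,\frac{0}{-5} \right)} \left(-78\right) + E{\left(m \right)}\right) = -157 - \left(\frac{2}{6 + 3 \left(-27\right)} - \left(- \frac{1}{3}\right) \left(-1\right) \left(-78\right)\right) = -157 - \left(26 + \frac{2}{6 - 81}\right) = -157 - \left(26 + \frac{2}{-75}\right) = -157 - \frac{1948}{75} = - \frac{13723}{75}$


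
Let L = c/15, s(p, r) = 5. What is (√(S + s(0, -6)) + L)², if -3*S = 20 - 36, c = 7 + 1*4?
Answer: 2446/225 + 22*√93/45 ≈ 15.586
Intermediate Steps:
c = 11 (c = 7 + 4 = 11)
S = 16/3 (S = -(20 - 36)/3 = -⅓*(-16) = 16/3 ≈ 5.3333)
L = 11/15 ≈ 0.73333
(√(S + s(0, -6)) + L)² = (√(16/3 + 5) + 11/15)² = (√(31/3) + 11/15)² = (√93/3 + 11/15)² = (11/15 + √93/3)²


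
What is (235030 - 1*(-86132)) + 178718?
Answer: 499880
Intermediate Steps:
(235030 - 1*(-86132)) + 178718 = (235030 + 86132) + 178718 = 321162 + 178718 = 499880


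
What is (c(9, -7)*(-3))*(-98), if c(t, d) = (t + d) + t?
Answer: 3234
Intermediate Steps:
c(t, d) = d + 2*t (c(t, d) = (d + t) + t = d + 2*t)
(c(9, -7)*(-3))*(-98) = ((-7 + 2*9)*(-3))*(-98) = ((-7 + 18)*(-3))*(-98) = (11*(-3))*(-98) = -33*(-98) = 3234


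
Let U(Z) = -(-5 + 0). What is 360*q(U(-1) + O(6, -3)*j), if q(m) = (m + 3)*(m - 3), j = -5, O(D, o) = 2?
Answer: 5760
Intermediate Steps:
U(Z) = 5 (U(Z) = -1*(-5) = 5)
q(m) = (-3 + m)*(3 + m) (q(m) = (3 + m)*(-3 + m) = (-3 + m)*(3 + m))
360*q(U(-1) + O(6, -3)*j) = 360*(-9 + (5 + 2*(-5))²) = 360*(-9 + (5 - 10)²) = 360*(-9 + (-5)²) = 360*(-9 + 25) = 360*16 = 5760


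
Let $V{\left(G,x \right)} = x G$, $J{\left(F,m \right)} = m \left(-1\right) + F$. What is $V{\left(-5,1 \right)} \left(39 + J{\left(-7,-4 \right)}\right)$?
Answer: $-180$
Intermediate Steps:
$J{\left(F,m \right)} = F - m$ ($J{\left(F,m \right)} = - m + F = F - m$)
$V{\left(G,x \right)} = G x$
$V{\left(-5,1 \right)} \left(39 + J{\left(-7,-4 \right)}\right) = \left(-5\right) 1 \left(39 - 3\right) = - 5 \left(39 + \left(-7 + 4\right)\right) = - 5 \left(39 - 3\right) = \left(-5\right) 36 = -180$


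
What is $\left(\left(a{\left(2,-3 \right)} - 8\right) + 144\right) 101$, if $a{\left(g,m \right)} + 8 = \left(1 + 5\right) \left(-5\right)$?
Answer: $9898$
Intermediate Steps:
$a{\left(g,m \right)} = -38$ ($a{\left(g,m \right)} = -8 + \left(1 + 5\right) \left(-5\right) = -8 + 6 \left(-5\right) = -8 - 30 = -38$)
$\left(\left(a{\left(2,-3 \right)} - 8\right) + 144\right) 101 = \left(\left(-38 - 8\right) + 144\right) 101 = \left(-46 + 144\right) 101 = 98 \cdot 101 = 9898$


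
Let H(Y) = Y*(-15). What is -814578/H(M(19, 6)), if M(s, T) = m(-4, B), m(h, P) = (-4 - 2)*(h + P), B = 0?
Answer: 135763/60 ≈ 2262.7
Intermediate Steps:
m(h, P) = -6*P - 6*h (m(h, P) = -6*(P + h) = -6*P - 6*h)
M(s, T) = 24 (M(s, T) = -6*0 - 6*(-4) = 0 + 24 = 24)
H(Y) = -15*Y
-814578/H(M(19, 6)) = -814578/((-15*24)) = -814578/(-360) = -814578*(-1/360) = 135763/60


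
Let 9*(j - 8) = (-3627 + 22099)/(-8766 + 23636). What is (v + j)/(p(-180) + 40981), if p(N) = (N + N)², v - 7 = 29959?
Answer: 2005719446/11414427615 ≈ 0.17572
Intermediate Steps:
v = 29966 (v = 7 + 29959 = 29966)
p(N) = 4*N² (p(N) = (2*N)² = 4*N²)
j = 544556/66915 (j = 8 + ((-3627 + 22099)/(-8766 + 23636))/9 = 8 + (18472/14870)/9 = 8 + (18472*(1/14870))/9 = 8 + (⅑)*(9236/7435) = 8 + 9236/66915 = 544556/66915 ≈ 8.1380)
(v + j)/(p(-180) + 40981) = (29966 + 544556/66915)/(4*(-180)² + 40981) = 2005719446/(66915*(4*32400 + 40981)) = 2005719446/(66915*(129600 + 40981)) = (2005719446/66915)/170581 = (2005719446/66915)*(1/170581) = 2005719446/11414427615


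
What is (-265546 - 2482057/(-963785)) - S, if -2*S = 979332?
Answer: 216005976257/963785 ≈ 2.2412e+5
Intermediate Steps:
S = -489666 (S = -½*979332 = -489666)
(-265546 - 2482057/(-963785)) - S = (-265546 - 2482057/(-963785)) - 1*(-489666) = (-265546 - 2482057*(-1/963785)) + 489666 = (-265546 + 2482057/963785) + 489666 = -255926769553/963785 + 489666 = 216005976257/963785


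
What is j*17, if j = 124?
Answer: 2108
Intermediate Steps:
j*17 = 124*17 = 2108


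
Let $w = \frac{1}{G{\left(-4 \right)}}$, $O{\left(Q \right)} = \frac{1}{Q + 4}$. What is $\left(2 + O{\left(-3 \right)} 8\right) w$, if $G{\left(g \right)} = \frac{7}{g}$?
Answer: $- \frac{40}{7} \approx -5.7143$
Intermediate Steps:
$O{\left(Q \right)} = \frac{1}{4 + Q}$
$w = - \frac{4}{7}$ ($w = \frac{1}{7 \frac{1}{-4}} = \frac{1}{7 \left(- \frac{1}{4}\right)} = \frac{1}{- \frac{7}{4}} = - \frac{4}{7} \approx -0.57143$)
$\left(2 + O{\left(-3 \right)} 8\right) w = \left(2 + \frac{1}{4 - 3} \cdot 8\right) \left(- \frac{4}{7}\right) = \left(2 + 1^{-1} \cdot 8\right) \left(- \frac{4}{7}\right) = \left(2 + 1 \cdot 8\right) \left(- \frac{4}{7}\right) = \left(2 + 8\right) \left(- \frac{4}{7}\right) = 10 \left(- \frac{4}{7}\right) = - \frac{40}{7}$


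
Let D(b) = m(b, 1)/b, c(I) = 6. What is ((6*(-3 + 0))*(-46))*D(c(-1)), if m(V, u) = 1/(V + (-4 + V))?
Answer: 69/4 ≈ 17.250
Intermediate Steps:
m(V, u) = 1/(-4 + 2*V)
D(b) = 1/(2*b*(-2 + b)) (D(b) = (1/(2*(-2 + b)))/b = 1/(2*b*(-2 + b)))
((6*(-3 + 0))*(-46))*D(c(-1)) = ((6*(-3 + 0))*(-46))*((½)/(6*(-2 + 6))) = ((6*(-3))*(-46))*((½)*(⅙)/4) = (-18*(-46))*((½)*(⅙)*(¼)) = 828*(1/48) = 69/4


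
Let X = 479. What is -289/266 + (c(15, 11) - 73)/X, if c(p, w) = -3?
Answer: -158647/127414 ≈ -1.2451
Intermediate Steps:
-289/266 + (c(15, 11) - 73)/X = -289/266 + (-3 - 73)/479 = -289*1/266 - 76*1/479 = -289/266 - 76/479 = -158647/127414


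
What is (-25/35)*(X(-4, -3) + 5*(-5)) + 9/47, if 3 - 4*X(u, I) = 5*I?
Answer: 9761/658 ≈ 14.834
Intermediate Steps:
X(u, I) = ¾ - 5*I/4
(-25/35)*(X(-4, -3) + 5*(-5)) + 9/47 = (-25/35)*((¾ - 5/4*(-3)) + 5*(-5)) + 9/47 = (-25*1/35)*((¾ + 15/4) - 25) + 9*(1/47) = -5*(9/2 - 25)/7 + 9/47 = -5/7*(-41/2) + 9/47 = 205/14 + 9/47 = 9761/658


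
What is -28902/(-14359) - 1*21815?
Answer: -313212683/14359 ≈ -21813.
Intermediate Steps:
-28902/(-14359) - 1*21815 = -28902*(-1/14359) - 21815 = 28902/14359 - 21815 = -313212683/14359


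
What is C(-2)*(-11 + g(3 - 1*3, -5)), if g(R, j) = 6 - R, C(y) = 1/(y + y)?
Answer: 5/4 ≈ 1.2500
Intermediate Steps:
C(y) = 1/(2*y)
C(-2)*(-11 + g(3 - 1*3, -5)) = ((1/2)/(-2))*(-11 + (6 - (3 - 1*3))) = ((1/2)*(-1/2))*(-11 + (6 - (3 - 3))) = -(-11 + (6 - 1*0))/4 = -(-11 + (6 + 0))/4 = -(-11 + 6)/4 = -1/4*(-5) = 5/4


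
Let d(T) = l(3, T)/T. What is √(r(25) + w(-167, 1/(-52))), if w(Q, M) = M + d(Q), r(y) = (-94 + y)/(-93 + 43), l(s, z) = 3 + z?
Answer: √1104220533/21710 ≈ 1.5306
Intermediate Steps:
r(y) = 47/25 - y/50 (r(y) = (-94 + y)/(-50) = (-94 + y)*(-1/50) = 47/25 - y/50)
d(T) = (3 + T)/T
w(Q, M) = M + (3 + Q)/Q
√(r(25) + w(-167, 1/(-52))) = √((47/25 - 1/50*25) + (1 + 1/(-52) + 3/(-167))) = √((47/25 - ½) + (1 - 1/52 + 3*(-1/167))) = √(69/50 + (1 - 1/52 - 3/167)) = √(69/50 + 8361/8684) = √(508623/217100) = √1104220533/21710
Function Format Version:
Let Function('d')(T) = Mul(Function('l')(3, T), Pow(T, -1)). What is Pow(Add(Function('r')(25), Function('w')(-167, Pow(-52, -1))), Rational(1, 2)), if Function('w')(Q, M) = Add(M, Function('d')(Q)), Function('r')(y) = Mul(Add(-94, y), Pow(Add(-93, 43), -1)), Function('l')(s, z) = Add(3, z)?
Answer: Mul(Rational(1, 21710), Pow(1104220533, Rational(1, 2))) ≈ 1.5306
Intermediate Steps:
Function('r')(y) = Add(Rational(47, 25), Mul(Rational(-1, 50), y)) (Function('r')(y) = Mul(Add(-94, y), Pow(-50, -1)) = Mul(Add(-94, y), Rational(-1, 50)) = Add(Rational(47, 25), Mul(Rational(-1, 50), y)))
Function('d')(T) = Mul(Pow(T, -1), Add(3, T)) (Function('d')(T) = Mul(Add(3, T), Pow(T, -1)) = Mul(Pow(T, -1), Add(3, T)))
Function('w')(Q, M) = Add(M, Mul(Pow(Q, -1), Add(3, Q)))
Pow(Add(Function('r')(25), Function('w')(-167, Pow(-52, -1))), Rational(1, 2)) = Pow(Add(Add(Rational(47, 25), Mul(Rational(-1, 50), 25)), Add(1, Pow(-52, -1), Mul(3, Pow(-167, -1)))), Rational(1, 2)) = Pow(Add(Add(Rational(47, 25), Rational(-1, 2)), Add(1, Rational(-1, 52), Mul(3, Rational(-1, 167)))), Rational(1, 2)) = Pow(Add(Rational(69, 50), Add(1, Rational(-1, 52), Rational(-3, 167))), Rational(1, 2)) = Pow(Add(Rational(69, 50), Rational(8361, 8684)), Rational(1, 2)) = Pow(Rational(508623, 217100), Rational(1, 2)) = Mul(Rational(1, 21710), Pow(1104220533, Rational(1, 2)))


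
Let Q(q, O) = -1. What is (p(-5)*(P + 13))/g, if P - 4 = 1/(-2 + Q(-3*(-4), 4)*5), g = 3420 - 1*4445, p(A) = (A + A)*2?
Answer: 472/1435 ≈ 0.32892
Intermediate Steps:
p(A) = 4*A (p(A) = (2*A)*2 = 4*A)
g = -1025 (g = 3420 - 4445 = -1025)
P = 27/7 (P = 4 + 1/(-2 - 1*5) = 4 + 1/(-2 - 5) = 4 + 1/(-7) = 4 - 1/7 = 27/7 ≈ 3.8571)
(p(-5)*(P + 13))/g = ((4*(-5))*(27/7 + 13))/(-1025) = -20*118/7*(-1/1025) = -2360/7*(-1/1025) = 472/1435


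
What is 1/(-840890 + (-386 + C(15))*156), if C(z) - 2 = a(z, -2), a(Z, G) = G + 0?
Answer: -1/901106 ≈ -1.1097e-6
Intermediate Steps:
a(Z, G) = G
C(z) = 0 (C(z) = 2 - 2 = 0)
1/(-840890 + (-386 + C(15))*156) = 1/(-840890 + (-386 + 0)*156) = 1/(-840890 - 386*156) = 1/(-840890 - 60216) = 1/(-901106) = -1/901106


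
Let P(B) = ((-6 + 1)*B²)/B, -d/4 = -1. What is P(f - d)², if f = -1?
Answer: 625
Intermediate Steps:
d = 4 (d = -4*(-1) = 4)
P(B) = -5*B (P(B) = (-5*B²)/B = -5*B)
P(f - d)² = (-5*(-1 - 1*4))² = (-5*(-1 - 4))² = (-5*(-5))² = 25² = 625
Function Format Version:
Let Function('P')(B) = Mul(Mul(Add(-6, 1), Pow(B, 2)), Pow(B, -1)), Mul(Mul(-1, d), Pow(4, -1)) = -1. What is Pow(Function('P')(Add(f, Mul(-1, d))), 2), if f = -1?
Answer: 625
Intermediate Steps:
d = 4 (d = Mul(-4, -1) = 4)
Function('P')(B) = Mul(-5, B) (Function('P')(B) = Mul(Mul(-5, Pow(B, 2)), Pow(B, -1)) = Mul(-5, B))
Pow(Function('P')(Add(f, Mul(-1, d))), 2) = Pow(Mul(-5, Add(-1, Mul(-1, 4))), 2) = Pow(Mul(-5, Add(-1, -4)), 2) = Pow(Mul(-5, -5), 2) = Pow(25, 2) = 625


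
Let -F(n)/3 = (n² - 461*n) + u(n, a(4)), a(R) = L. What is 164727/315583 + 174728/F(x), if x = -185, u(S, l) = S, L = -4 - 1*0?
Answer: 3826961401/112970824425 ≈ 0.033876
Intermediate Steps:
L = -4 (L = -4 + 0 = -4)
a(R) = -4
F(n) = -3*n² + 1380*n (F(n) = -3*((n² - 461*n) + n) = -3*(n² - 460*n) = -3*n² + 1380*n)
164727/315583 + 174728/F(x) = 164727/315583 + 174728/((3*(-185)*(460 - 1*(-185)))) = 164727*(1/315583) + 174728/((3*(-185)*(460 + 185))) = 164727/315583 + 174728/((3*(-185)*645)) = 164727/315583 + 174728/(-357975) = 164727/315583 + 174728*(-1/357975) = 164727/315583 - 174728/357975 = 3826961401/112970824425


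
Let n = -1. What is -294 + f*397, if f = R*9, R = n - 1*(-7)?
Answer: 21144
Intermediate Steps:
R = 6 (R = -1 - 1*(-7) = -1 + 7 = 6)
f = 54 (f = 6*9 = 54)
-294 + f*397 = -294 + 54*397 = -294 + 21438 = 21144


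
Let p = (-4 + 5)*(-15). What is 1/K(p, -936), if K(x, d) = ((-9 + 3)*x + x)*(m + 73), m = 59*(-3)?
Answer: -1/7800 ≈ -0.00012821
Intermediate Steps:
m = -177
p = -15 (p = 1*(-15) = -15)
K(x, d) = 520*x (K(x, d) = ((-9 + 3)*x + x)*(-177 + 73) = (-6*x + x)*(-104) = -5*x*(-104) = 520*x)
1/K(p, -936) = 1/(520*(-15)) = 1/(-7800) = -1/7800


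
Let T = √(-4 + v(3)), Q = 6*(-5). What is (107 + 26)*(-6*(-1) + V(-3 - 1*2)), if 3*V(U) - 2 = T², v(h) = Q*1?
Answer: -1862/3 ≈ -620.67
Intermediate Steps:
Q = -30
v(h) = -30 (v(h) = -30*1 = -30)
T = I*√34 (T = √(-4 - 30) = √(-34) = I*√34 ≈ 5.8309*I)
V(U) = -32/3 (V(U) = ⅔ + (I*√34)²/3 = ⅔ + (⅓)*(-34) = ⅔ - 34/3 = -32/3)
(107 + 26)*(-6*(-1) + V(-3 - 1*2)) = (107 + 26)*(-6*(-1) - 32/3) = 133*(6 - 32/3) = 133*(-14/3) = -1862/3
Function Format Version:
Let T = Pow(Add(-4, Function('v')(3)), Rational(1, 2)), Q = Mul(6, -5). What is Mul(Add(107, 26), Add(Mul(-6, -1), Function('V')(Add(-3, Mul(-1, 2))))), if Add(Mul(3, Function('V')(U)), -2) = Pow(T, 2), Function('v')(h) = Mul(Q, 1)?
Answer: Rational(-1862, 3) ≈ -620.67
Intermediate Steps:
Q = -30
Function('v')(h) = -30 (Function('v')(h) = Mul(-30, 1) = -30)
T = Mul(I, Pow(34, Rational(1, 2))) (T = Pow(Add(-4, -30), Rational(1, 2)) = Pow(-34, Rational(1, 2)) = Mul(I, Pow(34, Rational(1, 2))) ≈ Mul(5.8309, I))
Function('V')(U) = Rational(-32, 3) (Function('V')(U) = Add(Rational(2, 3), Mul(Rational(1, 3), Pow(Mul(I, Pow(34, Rational(1, 2))), 2))) = Add(Rational(2, 3), Mul(Rational(1, 3), -34)) = Add(Rational(2, 3), Rational(-34, 3)) = Rational(-32, 3))
Mul(Add(107, 26), Add(Mul(-6, -1), Function('V')(Add(-3, Mul(-1, 2))))) = Mul(Add(107, 26), Add(Mul(-6, -1), Rational(-32, 3))) = Mul(133, Add(6, Rational(-32, 3))) = Mul(133, Rational(-14, 3)) = Rational(-1862, 3)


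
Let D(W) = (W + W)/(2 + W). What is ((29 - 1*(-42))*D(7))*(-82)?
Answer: -81508/9 ≈ -9056.4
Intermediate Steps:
D(W) = 2*W/(2 + W) (D(W) = (2*W)/(2 + W) = 2*W/(2 + W))
((29 - 1*(-42))*D(7))*(-82) = ((29 - 1*(-42))*(2*7/(2 + 7)))*(-82) = ((29 + 42)*(2*7/9))*(-82) = (71*(2*7*(⅑)))*(-82) = (71*(14/9))*(-82) = (994/9)*(-82) = -81508/9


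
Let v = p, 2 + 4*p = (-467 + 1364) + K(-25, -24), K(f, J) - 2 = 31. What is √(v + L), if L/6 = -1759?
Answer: I*√10322 ≈ 101.6*I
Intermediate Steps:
L = -10554 (L = 6*(-1759) = -10554)
K(f, J) = 33 (K(f, J) = 2 + 31 = 33)
p = 232 (p = -½ + ((-467 + 1364) + 33)/4 = -½ + (897 + 33)/4 = -½ + (¼)*930 = -½ + 465/2 = 232)
v = 232
√(v + L) = √(232 - 10554) = √(-10322) = I*√10322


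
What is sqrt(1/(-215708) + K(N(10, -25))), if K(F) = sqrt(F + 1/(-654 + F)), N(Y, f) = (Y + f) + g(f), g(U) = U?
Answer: sqrt(-6493296143 + 2018236202326*I*sqrt(19266134))/37425338 ≈ 1.7783 + 1.7783*I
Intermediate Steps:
N(Y, f) = Y + 2*f (N(Y, f) = (Y + f) + f = Y + 2*f)
sqrt(1/(-215708) + K(N(10, -25))) = sqrt(1/(-215708) + sqrt((1 + (10 + 2*(-25))*(-654 + (10 + 2*(-25))))/(-654 + (10 + 2*(-25))))) = sqrt(-1/215708 + sqrt((1 + (10 - 50)*(-654 + (10 - 50)))/(-654 + (10 - 50)))) = sqrt(-1/215708 + sqrt((1 - 40*(-654 - 40))/(-654 - 40))) = sqrt(-1/215708 + sqrt((1 - 40*(-694))/(-694))) = sqrt(-1/215708 + sqrt(-(1 + 27760)/694)) = sqrt(-1/215708 + sqrt(-1/694*27761)) = sqrt(-1/215708 + sqrt(-27761/694)) = sqrt(-1/215708 + I*sqrt(19266134)/694)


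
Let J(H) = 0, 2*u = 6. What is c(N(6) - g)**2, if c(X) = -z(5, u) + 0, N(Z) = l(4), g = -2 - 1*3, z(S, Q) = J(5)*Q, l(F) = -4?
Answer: 0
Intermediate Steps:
u = 3 (u = (1/2)*6 = 3)
z(S, Q) = 0 (z(S, Q) = 0*Q = 0)
g = -5 (g = -2 - 3 = -5)
N(Z) = -4
c(X) = 0 (c(X) = -1*0 + 0 = 0 + 0 = 0)
c(N(6) - g)**2 = 0**2 = 0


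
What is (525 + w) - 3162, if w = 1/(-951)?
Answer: -2507788/951 ≈ -2637.0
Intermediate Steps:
w = -1/951 ≈ -0.0010515
(525 + w) - 3162 = (525 - 1/951) - 3162 = 499274/951 - 3162 = -2507788/951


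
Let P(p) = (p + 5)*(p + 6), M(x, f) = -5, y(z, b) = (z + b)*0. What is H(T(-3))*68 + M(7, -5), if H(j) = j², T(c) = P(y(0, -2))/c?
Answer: 6795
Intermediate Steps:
y(z, b) = 0 (y(z, b) = (b + z)*0 = 0)
P(p) = (5 + p)*(6 + p)
T(c) = 30/c (T(c) = (30 + 0² + 11*0)/c = (30 + 0 + 0)/c = 30/c)
H(T(-3))*68 + M(7, -5) = (30/(-3))²*68 - 5 = (30*(-⅓))²*68 - 5 = (-10)²*68 - 5 = 100*68 - 5 = 6800 - 5 = 6795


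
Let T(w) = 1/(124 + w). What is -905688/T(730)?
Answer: -773457552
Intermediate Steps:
-905688/T(730) = -905688/(1/(124 + 730)) = -905688/(1/854) = -905688/1/854 = -905688*854 = -773457552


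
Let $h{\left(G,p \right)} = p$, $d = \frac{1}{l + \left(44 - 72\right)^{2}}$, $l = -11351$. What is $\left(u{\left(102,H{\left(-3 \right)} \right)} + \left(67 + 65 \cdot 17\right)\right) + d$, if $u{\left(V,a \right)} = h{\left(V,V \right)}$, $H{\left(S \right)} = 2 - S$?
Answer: $\frac{13462357}{10567} \approx 1274.0$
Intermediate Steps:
$d = - \frac{1}{10567}$ ($d = \frac{1}{-11351 + \left(44 - 72\right)^{2}} = \frac{1}{-11351 + \left(-28\right)^{2}} = \frac{1}{-11351 + 784} = \frac{1}{-10567} = - \frac{1}{10567} \approx -9.4634 \cdot 10^{-5}$)
$u{\left(V,a \right)} = V$
$\left(u{\left(102,H{\left(-3 \right)} \right)} + \left(67 + 65 \cdot 17\right)\right) + d = \left(102 + \left(67 + 65 \cdot 17\right)\right) - \frac{1}{10567} = \left(102 + \left(67 + 1105\right)\right) - \frac{1}{10567} = \left(102 + 1172\right) - \frac{1}{10567} = 1274 - \frac{1}{10567} = \frac{13462357}{10567}$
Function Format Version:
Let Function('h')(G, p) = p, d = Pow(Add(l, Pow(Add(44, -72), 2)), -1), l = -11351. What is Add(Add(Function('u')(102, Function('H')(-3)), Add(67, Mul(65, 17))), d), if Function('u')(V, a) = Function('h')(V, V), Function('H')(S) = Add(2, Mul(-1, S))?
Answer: Rational(13462357, 10567) ≈ 1274.0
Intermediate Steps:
d = Rational(-1, 10567) (d = Pow(Add(-11351, Pow(Add(44, -72), 2)), -1) = Pow(Add(-11351, Pow(-28, 2)), -1) = Pow(Add(-11351, 784), -1) = Pow(-10567, -1) = Rational(-1, 10567) ≈ -9.4634e-5)
Function('u')(V, a) = V
Add(Add(Function('u')(102, Function('H')(-3)), Add(67, Mul(65, 17))), d) = Add(Add(102, Add(67, Mul(65, 17))), Rational(-1, 10567)) = Add(Add(102, Add(67, 1105)), Rational(-1, 10567)) = Add(Add(102, 1172), Rational(-1, 10567)) = Add(1274, Rational(-1, 10567)) = Rational(13462357, 10567)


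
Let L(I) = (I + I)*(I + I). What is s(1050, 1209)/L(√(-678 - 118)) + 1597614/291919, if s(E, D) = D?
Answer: 4733872905/929470096 ≈ 5.0931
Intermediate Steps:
L(I) = 4*I² (L(I) = (2*I)*(2*I) = 4*I²)
s(1050, 1209)/L(√(-678 - 118)) + 1597614/291919 = 1209/((4*(√(-678 - 118))²)) + 1597614/291919 = 1209/((4*(√(-796))²)) + 1597614*(1/291919) = 1209/((4*(2*I*√199)²)) + 1597614/291919 = 1209/((4*(-796))) + 1597614/291919 = 1209/(-3184) + 1597614/291919 = 1209*(-1/3184) + 1597614/291919 = -1209/3184 + 1597614/291919 = 4733872905/929470096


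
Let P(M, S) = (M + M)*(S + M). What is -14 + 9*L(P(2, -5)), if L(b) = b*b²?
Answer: -15566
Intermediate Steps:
P(M, S) = 2*M*(M + S) (P(M, S) = (2*M)*(M + S) = 2*M*(M + S))
L(b) = b³
-14 + 9*L(P(2, -5)) = -14 + 9*(2*2*(2 - 5))³ = -14 + 9*(2*2*(-3))³ = -14 + 9*(-12)³ = -14 + 9*(-1728) = -14 - 15552 = -15566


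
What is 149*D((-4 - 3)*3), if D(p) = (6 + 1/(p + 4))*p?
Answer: -316029/17 ≈ -18590.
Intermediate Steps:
D(p) = p*(6 + 1/(4 + p)) (D(p) = (6 + 1/(4 + p))*p = p*(6 + 1/(4 + p)))
149*D((-4 - 3)*3) = 149*(((-4 - 3)*3)*(25 + 6*((-4 - 3)*3))/(4 + (-4 - 3)*3)) = 149*((-7*3)*(25 + 6*(-7*3))/(4 - 7*3)) = 149*(-21*(25 + 6*(-21))/(4 - 21)) = 149*(-21*(25 - 126)/(-17)) = 149*(-21*(-1/17)*(-101)) = 149*(-2121/17) = -316029/17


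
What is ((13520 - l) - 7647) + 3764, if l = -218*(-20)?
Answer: 5277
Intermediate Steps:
l = 4360
((13520 - l) - 7647) + 3764 = ((13520 - 1*4360) - 7647) + 3764 = ((13520 - 4360) - 7647) + 3764 = (9160 - 7647) + 3764 = 1513 + 3764 = 5277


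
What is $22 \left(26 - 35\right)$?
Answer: $-198$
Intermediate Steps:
$22 \left(26 - 35\right) = 22 \left(-9\right) = -198$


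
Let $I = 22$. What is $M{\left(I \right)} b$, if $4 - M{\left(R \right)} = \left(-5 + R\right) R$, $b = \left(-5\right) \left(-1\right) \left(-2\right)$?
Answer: $3700$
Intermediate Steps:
$b = -10$ ($b = 5 \left(-2\right) = -10$)
$M{\left(R \right)} = 4 - R \left(-5 + R\right)$ ($M{\left(R \right)} = 4 - \left(-5 + R\right) R = 4 - R \left(-5 + R\right)$)
$M{\left(I \right)} b = \left(4 - 22^{2} + 5 \cdot 22\right) \left(-10\right) = \left(4 - 484 + 110\right) \left(-10\right) = \left(-370\right) \left(-10\right) = 3700$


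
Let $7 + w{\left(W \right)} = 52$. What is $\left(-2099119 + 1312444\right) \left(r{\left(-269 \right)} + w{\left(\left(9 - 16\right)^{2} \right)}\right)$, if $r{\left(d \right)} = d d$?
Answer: $-56959990050$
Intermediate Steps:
$r{\left(d \right)} = d^{2}$
$w{\left(W \right)} = 45$ ($w{\left(W \right)} = -7 + 52 = 45$)
$\left(-2099119 + 1312444\right) \left(r{\left(-269 \right)} + w{\left(\left(9 - 16\right)^{2} \right)}\right) = \left(-2099119 + 1312444\right) \left(\left(-269\right)^{2} + 45\right) = - 786675 \left(72361 + 45\right) = \left(-786675\right) 72406 = -56959990050$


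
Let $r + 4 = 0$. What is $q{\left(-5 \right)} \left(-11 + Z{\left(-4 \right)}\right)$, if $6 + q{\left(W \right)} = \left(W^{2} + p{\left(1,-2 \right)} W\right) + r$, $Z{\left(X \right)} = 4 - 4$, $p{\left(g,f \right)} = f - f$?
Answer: $-165$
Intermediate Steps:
$p{\left(g,f \right)} = 0$
$r = -4$ ($r = -4 + 0 = -4$)
$Z{\left(X \right)} = 0$
$q{\left(W \right)} = -10 + W^{2}$ ($q{\left(W \right)} = -6 + \left(\left(W^{2} + 0 W\right) - 4\right) = -6 + \left(\left(W^{2} + 0\right) - 4\right) = -6 + \left(W^{2} - 4\right) = -6 + \left(-4 + W^{2}\right) = -10 + W^{2}$)
$q{\left(-5 \right)} \left(-11 + Z{\left(-4 \right)}\right) = \left(-10 + \left(-5\right)^{2}\right) \left(-11 + 0\right) = \left(-10 + 25\right) \left(-11\right) = 15 \left(-11\right) = -165$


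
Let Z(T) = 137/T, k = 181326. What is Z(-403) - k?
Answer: -73074515/403 ≈ -1.8133e+5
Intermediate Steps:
Z(-403) - k = 137/(-403) - 1*181326 = 137*(-1/403) - 181326 = -137/403 - 181326 = -73074515/403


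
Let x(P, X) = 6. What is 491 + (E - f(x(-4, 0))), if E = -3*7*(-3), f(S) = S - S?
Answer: 554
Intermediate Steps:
f(S) = 0
E = 63 (E = -21*(-3) = 63)
491 + (E - f(x(-4, 0))) = 491 + (63 - 1*0) = 491 + (63 + 0) = 491 + 63 = 554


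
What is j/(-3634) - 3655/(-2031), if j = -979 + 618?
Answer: 14015461/7380654 ≈ 1.8989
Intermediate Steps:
j = -361
j/(-3634) - 3655/(-2031) = -361/(-3634) - 3655/(-2031) = -361*(-1/3634) - 3655*(-1/2031) = 361/3634 + 3655/2031 = 14015461/7380654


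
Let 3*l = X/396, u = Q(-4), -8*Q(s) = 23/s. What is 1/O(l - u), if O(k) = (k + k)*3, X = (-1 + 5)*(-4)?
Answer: -1584/6959 ≈ -0.22762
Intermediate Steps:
Q(s) = -23/(8*s)
u = 23/32 (u = -23/8/(-4) = -23/8*(-¼) = 23/32 ≈ 0.71875)
X = -16 (X = 4*(-4) = -16)
l = -4/297 (l = (-16/396)/3 = (-16*1/396)/3 = (⅓)*(-4/99) = -4/297 ≈ -0.013468)
O(k) = 6*k (O(k) = (2*k)*3 = 6*k)
1/O(l - u) = 1/(6*(-4/297 - 1*23/32)) = 1/(6*(-4/297 - 23/32)) = 1/(6*(-6959/9504)) = 1/(-6959/1584) = -1584/6959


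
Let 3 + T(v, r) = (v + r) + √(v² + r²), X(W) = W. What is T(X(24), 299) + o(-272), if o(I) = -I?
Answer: 592 + √89977 ≈ 891.96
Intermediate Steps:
T(v, r) = -3 + r + v + √(r² + v²) (T(v, r) = -3 + ((v + r) + √(v² + r²)) = -3 + ((r + v) + √(r² + v²)) = -3 + (r + v + √(r² + v²)) = -3 + r + v + √(r² + v²))
T(X(24), 299) + o(-272) = (-3 + 299 + 24 + √(299² + 24²)) - 1*(-272) = (-3 + 299 + 24 + √(89401 + 576)) + 272 = (-3 + 299 + 24 + √89977) + 272 = (320 + √89977) + 272 = 592 + √89977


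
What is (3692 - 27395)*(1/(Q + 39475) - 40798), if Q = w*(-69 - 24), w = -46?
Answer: 42310682068779/43753 ≈ 9.6703e+8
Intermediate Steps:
Q = 4278 (Q = -46*(-69 - 24) = -46*(-93) = 4278)
(3692 - 27395)*(1/(Q + 39475) - 40798) = (3692 - 27395)*(1/(4278 + 39475) - 40798) = -23703*(1/43753 - 40798) = -23703*(-1785034893/43753) = 42310682068779/43753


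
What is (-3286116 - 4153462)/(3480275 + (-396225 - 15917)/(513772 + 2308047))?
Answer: -20993142552382/9820705708083 ≈ -2.1376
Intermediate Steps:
(-3286116 - 4153462)/(3480275 + (-396225 - 15917)/(513772 + 2308047)) = -7439578/(3480275 - 412142/2821819) = -7439578/9820705708083/2821819 = -7439578*2821819/9820705708083 = -20993142552382/9820705708083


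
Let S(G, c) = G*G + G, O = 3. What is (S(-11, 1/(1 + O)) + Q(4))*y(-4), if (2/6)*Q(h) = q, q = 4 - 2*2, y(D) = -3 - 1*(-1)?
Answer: -220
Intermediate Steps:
y(D) = -2 (y(D) = -3 + 1 = -2)
q = 0 (q = 4 - 4 = 0)
Q(h) = 0 (Q(h) = 3*0 = 0)
S(G, c) = G + G**2 (S(G, c) = G**2 + G = G + G**2)
(S(-11, 1/(1 + O)) + Q(4))*y(-4) = (-11*(1 - 11) + 0)*(-2) = (-11*(-10) + 0)*(-2) = (110 + 0)*(-2) = 110*(-2) = -220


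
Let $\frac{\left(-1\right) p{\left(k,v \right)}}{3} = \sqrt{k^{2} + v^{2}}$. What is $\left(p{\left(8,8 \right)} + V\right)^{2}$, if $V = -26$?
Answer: $1828 + 1248 \sqrt{2} \approx 3592.9$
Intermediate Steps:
$p{\left(k,v \right)} = - 3 \sqrt{k^{2} + v^{2}}$
$\left(p{\left(8,8 \right)} + V\right)^{2} = \left(- 3 \sqrt{8^{2} + 8^{2}} - 26\right)^{2} = \left(- 3 \sqrt{64 + 64} - 26\right)^{2} = \left(- 3 \sqrt{128} - 26\right)^{2} = \left(- 3 \cdot 8 \sqrt{2} - 26\right)^{2} = \left(- 24 \sqrt{2} - 26\right)^{2} = \left(-26 - 24 \sqrt{2}\right)^{2}$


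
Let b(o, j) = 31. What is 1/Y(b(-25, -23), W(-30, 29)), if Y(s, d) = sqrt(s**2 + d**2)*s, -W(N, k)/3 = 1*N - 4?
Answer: sqrt(11365)/352315 ≈ 0.00030259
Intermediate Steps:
W(N, k) = 12 - 3*N (W(N, k) = -3*(1*N - 4) = -3*(N - 4) = -3*(-4 + N) = 12 - 3*N)
Y(s, d) = s*sqrt(d**2 + s**2) (Y(s, d) = sqrt(d**2 + s**2)*s = s*sqrt(d**2 + s**2))
1/Y(b(-25, -23), W(-30, 29)) = 1/(31*sqrt((12 - 3*(-30))**2 + 31**2)) = 1/(31*sqrt((12 + 90)**2 + 961)) = 1/(31*sqrt(102**2 + 961)) = 1/(31*sqrt(10404 + 961)) = 1/(31*sqrt(11365)) = sqrt(11365)/352315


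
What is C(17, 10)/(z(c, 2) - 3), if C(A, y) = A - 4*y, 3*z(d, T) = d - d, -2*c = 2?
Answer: 23/3 ≈ 7.6667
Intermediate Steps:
c = -1 (c = -1/2*2 = -1)
z(d, T) = 0 (z(d, T) = (d - d)/3 = (1/3)*0 = 0)
C(17, 10)/(z(c, 2) - 3) = (17 - 4*10)/(0 - 3) = (17 - 40)/(-3) = -1/3*(-23) = 23/3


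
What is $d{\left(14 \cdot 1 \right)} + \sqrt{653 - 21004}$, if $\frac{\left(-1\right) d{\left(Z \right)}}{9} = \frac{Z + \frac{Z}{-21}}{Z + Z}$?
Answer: $- \frac{30}{7} + i \sqrt{20351} \approx -4.2857 + 142.66 i$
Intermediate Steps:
$d{\left(Z \right)} = - \frac{30}{7}$ ($d{\left(Z \right)} = - 9 \frac{Z + \frac{Z}{-21}}{Z + Z} = - 9 \frac{Z + Z \left(- \frac{1}{21}\right)}{2 Z} = - 9 \left(Z - \frac{Z}{21}\right) \frac{1}{2 Z} = - 9 \frac{20 Z}{21} \frac{1}{2 Z} = \left(-9\right) \frac{10}{21} = - \frac{30}{7}$)
$d{\left(14 \cdot 1 \right)} + \sqrt{653 - 21004} = - \frac{30}{7} + \sqrt{653 - 21004} = - \frac{30}{7} + \sqrt{-20351} = - \frac{30}{7} + i \sqrt{20351}$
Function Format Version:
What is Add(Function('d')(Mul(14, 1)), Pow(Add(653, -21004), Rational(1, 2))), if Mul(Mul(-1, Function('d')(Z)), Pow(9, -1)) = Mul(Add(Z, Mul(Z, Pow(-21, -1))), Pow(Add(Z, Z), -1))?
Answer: Add(Rational(-30, 7), Mul(I, Pow(20351, Rational(1, 2)))) ≈ Add(-4.2857, Mul(142.66, I))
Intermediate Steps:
Function('d')(Z) = Rational(-30, 7) (Function('d')(Z) = Mul(-9, Mul(Add(Z, Mul(Z, Pow(-21, -1))), Pow(Add(Z, Z), -1))) = Mul(-9, Mul(Add(Z, Mul(Z, Rational(-1, 21))), Pow(Mul(2, Z), -1))) = Mul(-9, Mul(Add(Z, Mul(Rational(-1, 21), Z)), Mul(Rational(1, 2), Pow(Z, -1)))) = Mul(-9, Mul(Mul(Rational(20, 21), Z), Mul(Rational(1, 2), Pow(Z, -1)))) = Mul(-9, Rational(10, 21)) = Rational(-30, 7))
Add(Function('d')(Mul(14, 1)), Pow(Add(653, -21004), Rational(1, 2))) = Add(Rational(-30, 7), Pow(Add(653, -21004), Rational(1, 2))) = Add(Rational(-30, 7), Pow(-20351, Rational(1, 2))) = Add(Rational(-30, 7), Mul(I, Pow(20351, Rational(1, 2))))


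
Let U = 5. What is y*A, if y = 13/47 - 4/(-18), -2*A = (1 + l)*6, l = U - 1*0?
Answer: -422/47 ≈ -8.9787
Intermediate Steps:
l = 5 (l = 5 - 1*0 = 5 + 0 = 5)
A = -18 (A = -(1 + 5)*6/2 = -3*6 = -½*36 = -18)
y = 211/423 (y = 13*(1/47) - 4*(-1/18) = 13/47 + 2/9 = 211/423 ≈ 0.49882)
y*A = (211/423)*(-18) = -422/47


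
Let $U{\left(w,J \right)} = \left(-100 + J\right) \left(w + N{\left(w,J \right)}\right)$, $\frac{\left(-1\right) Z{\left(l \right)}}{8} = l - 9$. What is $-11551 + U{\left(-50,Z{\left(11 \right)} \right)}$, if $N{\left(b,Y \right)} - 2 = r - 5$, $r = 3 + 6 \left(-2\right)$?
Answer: $-4359$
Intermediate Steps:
$Z{\left(l \right)} = 72 - 8 l$ ($Z{\left(l \right)} = - 8 \left(l - 9\right) = - 8 \left(-9 + l\right) = 72 - 8 l$)
$r = -9$ ($r = 3 - 12 = -9$)
$N{\left(b,Y \right)} = -12$ ($N{\left(b,Y \right)} = 2 - 14 = -12$)
$U{\left(w,J \right)} = \left(-100 + J\right) \left(-12 + w\right)$ ($U{\left(w,J \right)} = \left(-100 + J\right) \left(w - 12\right) = \left(-100 + J\right) \left(-12 + w\right)$)
$-11551 + U{\left(-50,Z{\left(11 \right)} \right)} = -11551 + \left(1200 - -5000 - 12 \left(72 - 88\right) + \left(72 - 88\right) \left(-50\right)\right) = -11551 + \left(1200 + 5000 - 12 \left(72 - 88\right) + \left(72 - 88\right) \left(-50\right)\right) = -11551 + \left(1200 + 5000 - -192 - -800\right) = -11551 + \left(1200 + 5000 + 192 + 800\right) = -11551 + 7192 = -4359$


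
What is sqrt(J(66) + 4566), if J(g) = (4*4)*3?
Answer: sqrt(4614) ≈ 67.926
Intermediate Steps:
J(g) = 48 (J(g) = 16*3 = 48)
sqrt(J(66) + 4566) = sqrt(48 + 4566) = sqrt(4614)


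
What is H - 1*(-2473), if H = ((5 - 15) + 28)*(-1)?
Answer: 2455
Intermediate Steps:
H = -18 (H = (-10 + 28)*(-1) = 18*(-1) = -18)
H - 1*(-2473) = -18 - 1*(-2473) = -18 + 2473 = 2455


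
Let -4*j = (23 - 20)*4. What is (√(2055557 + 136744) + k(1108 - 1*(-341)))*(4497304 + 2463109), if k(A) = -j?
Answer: 20881239 + 20881239*√243589 ≈ 1.0327e+10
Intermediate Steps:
j = -3 (j = -(23 - 20)*4/4 = -3*4/4 = -¼*12 = -3)
k(A) = 3 (k(A) = -1*(-3) = 3)
(√(2055557 + 136744) + k(1108 - 1*(-341)))*(4497304 + 2463109) = (√(2055557 + 136744) + 3)*(4497304 + 2463109) = (√2192301 + 3)*6960413 = (3*√243589 + 3)*6960413 = (3 + 3*√243589)*6960413 = 20881239 + 20881239*√243589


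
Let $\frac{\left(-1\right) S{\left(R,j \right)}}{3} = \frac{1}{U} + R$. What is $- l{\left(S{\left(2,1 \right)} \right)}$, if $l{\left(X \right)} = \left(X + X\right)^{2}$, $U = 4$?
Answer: $- \frac{729}{4} \approx -182.25$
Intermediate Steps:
$S{\left(R,j \right)} = - \frac{3}{4} - 3 R$ ($S{\left(R,j \right)} = - 3 \left(\frac{1}{4} + R\right) = - \frac{3}{4} - 3 R$)
$l{\left(X \right)} = 4 X^{2}$ ($l{\left(X \right)} = \left(2 X\right)^{2} = 4 X^{2}$)
$- l{\left(S{\left(2,1 \right)} \right)} = - 4 \left(- \frac{3}{4} - 6\right)^{2} = - 4 \left(- \frac{27}{4}\right)^{2} = - \frac{4 \cdot 729}{16} = \left(-1\right) \frac{729}{4} = - \frac{729}{4}$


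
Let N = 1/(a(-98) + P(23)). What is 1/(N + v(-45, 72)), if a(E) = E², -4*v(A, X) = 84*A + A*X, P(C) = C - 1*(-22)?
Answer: 9649/16933996 ≈ 0.00056980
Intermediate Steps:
P(C) = 22 + C (P(C) = C + 22 = 22 + C)
v(A, X) = -21*A - A*X/4 (v(A, X) = -(84*A + A*X)/4 = -21*A - A*X/4)
N = 1/9649 (N = 1/((-98)² + (22 + 23)) = 1/(9604 + 45) = 1/9649 ≈ 0.00010364)
1/(N + v(-45, 72)) = 1/(1/9649 - ¼*(-45)*(84 + 72)) = 1/(1/9649 - ¼*(-45)*156) = 1/(1/9649 + 1755) = 1/(16933996/9649) = 9649/16933996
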